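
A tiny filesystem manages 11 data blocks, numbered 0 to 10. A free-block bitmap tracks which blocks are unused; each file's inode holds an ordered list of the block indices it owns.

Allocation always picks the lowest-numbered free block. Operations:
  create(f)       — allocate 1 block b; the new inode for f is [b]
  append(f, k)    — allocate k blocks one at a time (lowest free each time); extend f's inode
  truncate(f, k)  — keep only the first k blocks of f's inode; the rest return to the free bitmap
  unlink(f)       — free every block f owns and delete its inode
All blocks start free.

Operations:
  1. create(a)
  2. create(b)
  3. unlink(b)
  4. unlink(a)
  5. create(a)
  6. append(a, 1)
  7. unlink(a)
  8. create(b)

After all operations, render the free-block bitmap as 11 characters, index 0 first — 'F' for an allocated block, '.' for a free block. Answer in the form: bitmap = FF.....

[1] create(a) — a=0 (map F..........)
[2] create(b) — a=0 b=1 (map FF.........)
[3] unlink(b) — a=0 (map F..........)
[4] unlink(a) —  (map ...........)
[5] create(a) — a=0 (map F..........)
[6] append(a, 1) — a=0,1 (map FF.........)
[7] unlink(a) —  (map ...........)
[8] create(b) — b=0 (map F..........)

bitmap = F..........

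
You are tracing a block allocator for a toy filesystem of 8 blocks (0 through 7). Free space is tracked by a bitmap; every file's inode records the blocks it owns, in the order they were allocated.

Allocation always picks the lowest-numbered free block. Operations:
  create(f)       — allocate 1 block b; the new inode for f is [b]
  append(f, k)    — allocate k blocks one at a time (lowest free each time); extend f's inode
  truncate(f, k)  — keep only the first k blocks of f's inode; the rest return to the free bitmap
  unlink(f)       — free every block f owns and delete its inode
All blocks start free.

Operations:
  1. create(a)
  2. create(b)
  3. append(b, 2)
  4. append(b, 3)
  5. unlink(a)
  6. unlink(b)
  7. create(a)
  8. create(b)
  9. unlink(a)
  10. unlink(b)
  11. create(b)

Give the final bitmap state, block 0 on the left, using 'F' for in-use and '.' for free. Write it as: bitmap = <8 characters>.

bitmap = F.......

  1. create(a)  ⇒  F.......  {a→[0]}
  2. create(b)  ⇒  FF......  {a→[0]; b→[1]}
  3. append(b, 2)  ⇒  FFFF....  {a→[0]; b→[1, 2, 3]}
  4. append(b, 3)  ⇒  FFFFFFF.  {a→[0]; b→[1, 2, 3, 4, 5, 6]}
  5. unlink(a)  ⇒  .FFFFFF.  {b→[1, 2, 3, 4, 5, 6]}
  6. unlink(b)  ⇒  ........  {}
  7. create(a)  ⇒  F.......  {a→[0]}
  8. create(b)  ⇒  FF......  {a→[0]; b→[1]}
  9. unlink(a)  ⇒  .F......  {b→[1]}
  10. unlink(b)  ⇒  ........  {}
  11. create(b)  ⇒  F.......  {b→[0]}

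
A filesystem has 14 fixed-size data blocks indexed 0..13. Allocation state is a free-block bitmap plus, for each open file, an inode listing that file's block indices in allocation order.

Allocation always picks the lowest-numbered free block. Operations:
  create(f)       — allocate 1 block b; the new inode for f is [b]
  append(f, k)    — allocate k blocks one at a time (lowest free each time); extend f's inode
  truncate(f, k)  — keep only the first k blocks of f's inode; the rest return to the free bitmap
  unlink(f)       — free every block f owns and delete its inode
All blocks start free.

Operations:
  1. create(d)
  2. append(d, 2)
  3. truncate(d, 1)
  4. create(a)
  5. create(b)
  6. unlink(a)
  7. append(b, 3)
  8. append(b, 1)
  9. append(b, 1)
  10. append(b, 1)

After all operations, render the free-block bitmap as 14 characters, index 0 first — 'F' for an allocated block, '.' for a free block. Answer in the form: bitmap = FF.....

after create(d) → d:[0]  free=[F.............]
after append(d, 2) → d:[0, 1, 2]  free=[FFF...........]
after truncate(d, 1) → d:[0]  free=[F.............]
after create(a) → a:[1], d:[0]  free=[FF............]
after create(b) → a:[1], b:[2], d:[0]  free=[FFF...........]
after unlink(a) → b:[2], d:[0]  free=[F.F...........]
after append(b, 3) → b:[2, 1, 3, 4], d:[0]  free=[FFFFF.........]
after append(b, 1) → b:[2, 1, 3, 4, 5], d:[0]  free=[FFFFFF........]
after append(b, 1) → b:[2, 1, 3, 4, 5, 6], d:[0]  free=[FFFFFFF.......]
after append(b, 1) → b:[2, 1, 3, 4, 5, 6, 7], d:[0]  free=[FFFFFFFF......]

bitmap = FFFFFFFF......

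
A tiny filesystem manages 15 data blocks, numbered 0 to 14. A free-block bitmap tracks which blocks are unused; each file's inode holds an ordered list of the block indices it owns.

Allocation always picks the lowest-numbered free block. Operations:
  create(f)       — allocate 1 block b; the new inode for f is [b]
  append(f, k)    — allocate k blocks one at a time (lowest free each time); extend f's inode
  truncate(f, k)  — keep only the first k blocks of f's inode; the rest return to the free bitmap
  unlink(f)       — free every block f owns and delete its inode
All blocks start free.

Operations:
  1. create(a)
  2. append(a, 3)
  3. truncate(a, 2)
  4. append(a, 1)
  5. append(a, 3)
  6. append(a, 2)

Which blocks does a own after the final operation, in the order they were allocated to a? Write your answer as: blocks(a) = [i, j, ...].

create(a): bitmap=F.............. | a=[0]
append(a, 3): bitmap=FFFF........... | a=[0, 1, 2, 3]
truncate(a, 2): bitmap=FF............. | a=[0, 1]
append(a, 1): bitmap=FFF............ | a=[0, 1, 2]
append(a, 3): bitmap=FFFFFF......... | a=[0, 1, 2, 3, 4, 5]
append(a, 2): bitmap=FFFFFFFF....... | a=[0, 1, 2, 3, 4, 5, 6, 7]

blocks(a) = [0, 1, 2, 3, 4, 5, 6, 7]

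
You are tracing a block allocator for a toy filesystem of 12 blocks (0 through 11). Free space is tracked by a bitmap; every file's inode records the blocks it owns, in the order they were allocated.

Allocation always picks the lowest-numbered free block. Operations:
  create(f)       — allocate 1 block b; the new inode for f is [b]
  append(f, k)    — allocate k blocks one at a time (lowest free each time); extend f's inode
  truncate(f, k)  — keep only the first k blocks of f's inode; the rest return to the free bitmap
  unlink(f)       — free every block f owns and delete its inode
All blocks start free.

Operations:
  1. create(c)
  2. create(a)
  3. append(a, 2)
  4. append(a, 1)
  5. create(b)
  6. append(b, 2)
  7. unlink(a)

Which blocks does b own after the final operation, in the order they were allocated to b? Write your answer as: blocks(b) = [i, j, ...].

blocks(b) = [5, 6, 7]

[1] create(c) — c=0 (map F...........)
[2] create(a) — a=1 c=0 (map FF..........)
[3] append(a, 2) — a=1,2,3 c=0 (map FFFF........)
[4] append(a, 1) — a=1,2,3,4 c=0 (map FFFFF.......)
[5] create(b) — a=1,2,3,4 b=5 c=0 (map FFFFFF......)
[6] append(b, 2) — a=1,2,3,4 b=5,6,7 c=0 (map FFFFFFFF....)
[7] unlink(a) — b=5,6,7 c=0 (map F....FFF....)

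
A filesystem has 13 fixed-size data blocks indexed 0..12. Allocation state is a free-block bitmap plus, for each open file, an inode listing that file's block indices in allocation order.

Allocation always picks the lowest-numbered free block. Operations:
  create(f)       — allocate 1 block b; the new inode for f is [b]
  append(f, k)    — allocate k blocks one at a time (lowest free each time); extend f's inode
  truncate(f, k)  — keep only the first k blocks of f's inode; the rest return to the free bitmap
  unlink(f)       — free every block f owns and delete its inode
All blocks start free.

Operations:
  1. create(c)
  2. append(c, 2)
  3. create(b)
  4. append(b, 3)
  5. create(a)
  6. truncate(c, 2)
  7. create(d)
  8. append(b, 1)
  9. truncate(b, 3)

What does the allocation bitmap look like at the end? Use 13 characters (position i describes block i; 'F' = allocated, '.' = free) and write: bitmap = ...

  1. create(c)  ⇒  F............  {c→[0]}
  2. append(c, 2)  ⇒  FFF..........  {c→[0, 1, 2]}
  3. create(b)  ⇒  FFFF.........  {b→[3]; c→[0, 1, 2]}
  4. append(b, 3)  ⇒  FFFFFFF......  {b→[3, 4, 5, 6]; c→[0, 1, 2]}
  5. create(a)  ⇒  FFFFFFFF.....  {a→[7]; b→[3, 4, 5, 6]; c→[0, 1, 2]}
  6. truncate(c, 2)  ⇒  FF.FFFFF.....  {a→[7]; b→[3, 4, 5, 6]; c→[0, 1]}
  7. create(d)  ⇒  FFFFFFFF.....  {a→[7]; b→[3, 4, 5, 6]; c→[0, 1]; d→[2]}
  8. append(b, 1)  ⇒  FFFFFFFFF....  {a→[7]; b→[3, 4, 5, 6, 8]; c→[0, 1]; d→[2]}
  9. truncate(b, 3)  ⇒  FFFFFF.F.....  {a→[7]; b→[3, 4, 5]; c→[0, 1]; d→[2]}

bitmap = FFFFFF.F.....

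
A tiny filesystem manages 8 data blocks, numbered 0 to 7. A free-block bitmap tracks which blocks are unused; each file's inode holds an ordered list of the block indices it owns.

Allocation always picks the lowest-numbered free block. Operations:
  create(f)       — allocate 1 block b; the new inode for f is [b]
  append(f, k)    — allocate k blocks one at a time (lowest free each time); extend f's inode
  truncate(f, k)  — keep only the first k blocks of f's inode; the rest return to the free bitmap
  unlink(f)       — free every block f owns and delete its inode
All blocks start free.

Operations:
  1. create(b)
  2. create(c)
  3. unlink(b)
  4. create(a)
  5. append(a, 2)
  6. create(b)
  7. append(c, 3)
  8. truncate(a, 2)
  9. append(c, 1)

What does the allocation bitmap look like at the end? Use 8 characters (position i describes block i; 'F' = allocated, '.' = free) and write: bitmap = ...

bitmap = FFFFFFFF

create(b): bitmap=F....... | b=[0]
create(c): bitmap=FF...... | b=[0] c=[1]
unlink(b): bitmap=.F...... | c=[1]
create(a): bitmap=FF...... | a=[0] c=[1]
append(a, 2): bitmap=FFFF.... | a=[0, 2, 3] c=[1]
create(b): bitmap=FFFFF... | a=[0, 2, 3] b=[4] c=[1]
append(c, 3): bitmap=FFFFFFFF | a=[0, 2, 3] b=[4] c=[1, 5, 6, 7]
truncate(a, 2): bitmap=FFF.FFFF | a=[0, 2] b=[4] c=[1, 5, 6, 7]
append(c, 1): bitmap=FFFFFFFF | a=[0, 2] b=[4] c=[1, 5, 6, 7, 3]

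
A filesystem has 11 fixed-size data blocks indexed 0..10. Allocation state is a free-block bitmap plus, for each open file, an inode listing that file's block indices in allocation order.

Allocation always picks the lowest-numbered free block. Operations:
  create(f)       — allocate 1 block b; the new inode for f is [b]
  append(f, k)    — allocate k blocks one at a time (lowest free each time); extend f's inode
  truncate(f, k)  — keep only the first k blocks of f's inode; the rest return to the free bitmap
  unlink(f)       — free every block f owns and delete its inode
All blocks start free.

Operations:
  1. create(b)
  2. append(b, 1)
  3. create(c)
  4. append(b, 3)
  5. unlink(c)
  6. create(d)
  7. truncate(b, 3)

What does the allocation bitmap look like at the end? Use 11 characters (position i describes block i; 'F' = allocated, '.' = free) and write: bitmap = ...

bitmap = FFFF.......

create(b): bitmap=F.......... | b=[0]
append(b, 1): bitmap=FF......... | b=[0, 1]
create(c): bitmap=FFF........ | b=[0, 1] c=[2]
append(b, 3): bitmap=FFFFFF..... | b=[0, 1, 3, 4, 5] c=[2]
unlink(c): bitmap=FF.FFF..... | b=[0, 1, 3, 4, 5]
create(d): bitmap=FFFFFF..... | b=[0, 1, 3, 4, 5] d=[2]
truncate(b, 3): bitmap=FFFF....... | b=[0, 1, 3] d=[2]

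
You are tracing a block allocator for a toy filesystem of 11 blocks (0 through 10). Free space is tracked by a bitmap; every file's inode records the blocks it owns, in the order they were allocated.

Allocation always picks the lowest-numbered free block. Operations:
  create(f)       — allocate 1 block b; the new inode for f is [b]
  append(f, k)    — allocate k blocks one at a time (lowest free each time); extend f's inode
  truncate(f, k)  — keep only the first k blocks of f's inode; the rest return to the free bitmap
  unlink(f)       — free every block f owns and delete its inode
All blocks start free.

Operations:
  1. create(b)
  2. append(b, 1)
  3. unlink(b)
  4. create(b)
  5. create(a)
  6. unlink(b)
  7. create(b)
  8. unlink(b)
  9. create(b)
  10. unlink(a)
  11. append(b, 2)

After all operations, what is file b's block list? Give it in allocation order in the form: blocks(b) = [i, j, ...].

after create(b) → b:[0]  free=[F..........]
after append(b, 1) → b:[0, 1]  free=[FF.........]
after unlink(b) →   free=[...........]
after create(b) → b:[0]  free=[F..........]
after create(a) → a:[1], b:[0]  free=[FF.........]
after unlink(b) → a:[1]  free=[.F.........]
after create(b) → a:[1], b:[0]  free=[FF.........]
after unlink(b) → a:[1]  free=[.F.........]
after create(b) → a:[1], b:[0]  free=[FF.........]
after unlink(a) → b:[0]  free=[F..........]
after append(b, 2) → b:[0, 1, 2]  free=[FFF........]

blocks(b) = [0, 1, 2]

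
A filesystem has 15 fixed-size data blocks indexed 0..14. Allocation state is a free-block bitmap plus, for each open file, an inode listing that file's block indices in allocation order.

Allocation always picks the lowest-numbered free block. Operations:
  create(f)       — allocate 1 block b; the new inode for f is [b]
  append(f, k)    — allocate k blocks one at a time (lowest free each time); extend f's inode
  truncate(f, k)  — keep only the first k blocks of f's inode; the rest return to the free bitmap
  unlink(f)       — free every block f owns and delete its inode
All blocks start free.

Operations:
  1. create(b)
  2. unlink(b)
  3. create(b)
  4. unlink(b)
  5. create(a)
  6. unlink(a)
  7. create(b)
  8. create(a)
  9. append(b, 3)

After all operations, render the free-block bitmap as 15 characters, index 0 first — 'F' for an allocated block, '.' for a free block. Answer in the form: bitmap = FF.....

bitmap = FFFFF..........

[1] create(b) — b=0 (map F..............)
[2] unlink(b) —  (map ...............)
[3] create(b) — b=0 (map F..............)
[4] unlink(b) —  (map ...............)
[5] create(a) — a=0 (map F..............)
[6] unlink(a) —  (map ...............)
[7] create(b) — b=0 (map F..............)
[8] create(a) — a=1 b=0 (map FF.............)
[9] append(b, 3) — a=1 b=0,2,3,4 (map FFFFF..........)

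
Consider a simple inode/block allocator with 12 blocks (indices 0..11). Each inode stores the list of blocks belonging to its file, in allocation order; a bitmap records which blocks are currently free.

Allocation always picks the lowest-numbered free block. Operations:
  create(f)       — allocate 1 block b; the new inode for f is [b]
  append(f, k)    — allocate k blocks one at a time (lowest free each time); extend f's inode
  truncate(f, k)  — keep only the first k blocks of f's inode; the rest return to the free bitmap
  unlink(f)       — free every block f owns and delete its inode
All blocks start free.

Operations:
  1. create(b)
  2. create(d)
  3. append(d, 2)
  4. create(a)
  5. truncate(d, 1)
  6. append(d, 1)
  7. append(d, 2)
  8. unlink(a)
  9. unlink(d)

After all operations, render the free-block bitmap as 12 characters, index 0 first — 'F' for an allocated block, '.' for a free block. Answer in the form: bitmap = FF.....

create(b): bitmap=F........... | b=[0]
create(d): bitmap=FF.......... | b=[0] d=[1]
append(d, 2): bitmap=FFFF........ | b=[0] d=[1, 2, 3]
create(a): bitmap=FFFFF....... | a=[4] b=[0] d=[1, 2, 3]
truncate(d, 1): bitmap=FF..F....... | a=[4] b=[0] d=[1]
append(d, 1): bitmap=FFF.F....... | a=[4] b=[0] d=[1, 2]
append(d, 2): bitmap=FFFFFF...... | a=[4] b=[0] d=[1, 2, 3, 5]
unlink(a): bitmap=FFFF.F...... | b=[0] d=[1, 2, 3, 5]
unlink(d): bitmap=F........... | b=[0]

bitmap = F...........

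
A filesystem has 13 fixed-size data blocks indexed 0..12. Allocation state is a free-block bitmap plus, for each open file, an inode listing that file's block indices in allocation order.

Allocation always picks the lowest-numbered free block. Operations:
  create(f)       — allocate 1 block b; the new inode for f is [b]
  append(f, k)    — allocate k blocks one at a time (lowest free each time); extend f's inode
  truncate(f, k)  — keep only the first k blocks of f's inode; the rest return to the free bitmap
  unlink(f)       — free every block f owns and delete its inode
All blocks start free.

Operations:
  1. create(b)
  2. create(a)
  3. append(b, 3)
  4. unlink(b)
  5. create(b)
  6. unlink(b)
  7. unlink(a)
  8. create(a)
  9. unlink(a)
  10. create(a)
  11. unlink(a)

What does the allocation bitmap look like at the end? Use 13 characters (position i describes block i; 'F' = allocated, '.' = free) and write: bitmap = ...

bitmap = .............

create(b): bitmap=F............ | b=[0]
create(a): bitmap=FF........... | a=[1] b=[0]
append(b, 3): bitmap=FFFFF........ | a=[1] b=[0, 2, 3, 4]
unlink(b): bitmap=.F........... | a=[1]
create(b): bitmap=FF........... | a=[1] b=[0]
unlink(b): bitmap=.F........... | a=[1]
unlink(a): bitmap=............. | 
create(a): bitmap=F............ | a=[0]
unlink(a): bitmap=............. | 
create(a): bitmap=F............ | a=[0]
unlink(a): bitmap=............. | 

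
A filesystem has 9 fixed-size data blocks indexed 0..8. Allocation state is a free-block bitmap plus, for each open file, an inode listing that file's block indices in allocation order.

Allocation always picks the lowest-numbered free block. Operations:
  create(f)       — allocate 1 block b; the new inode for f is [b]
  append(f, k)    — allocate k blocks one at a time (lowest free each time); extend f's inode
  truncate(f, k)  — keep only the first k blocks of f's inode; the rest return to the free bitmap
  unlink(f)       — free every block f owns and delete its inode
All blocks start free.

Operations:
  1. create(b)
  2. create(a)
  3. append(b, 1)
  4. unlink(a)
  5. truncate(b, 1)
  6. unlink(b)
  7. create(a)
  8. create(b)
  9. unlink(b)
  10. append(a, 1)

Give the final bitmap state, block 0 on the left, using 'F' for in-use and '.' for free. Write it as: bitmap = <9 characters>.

[1] create(b) — b=0 (map F........)
[2] create(a) — a=1 b=0 (map FF.......)
[3] append(b, 1) — a=1 b=0,2 (map FFF......)
[4] unlink(a) — b=0,2 (map F.F......)
[5] truncate(b, 1) — b=0 (map F........)
[6] unlink(b) —  (map .........)
[7] create(a) — a=0 (map F........)
[8] create(b) — a=0 b=1 (map FF.......)
[9] unlink(b) — a=0 (map F........)
[10] append(a, 1) — a=0,1 (map FF.......)

bitmap = FF.......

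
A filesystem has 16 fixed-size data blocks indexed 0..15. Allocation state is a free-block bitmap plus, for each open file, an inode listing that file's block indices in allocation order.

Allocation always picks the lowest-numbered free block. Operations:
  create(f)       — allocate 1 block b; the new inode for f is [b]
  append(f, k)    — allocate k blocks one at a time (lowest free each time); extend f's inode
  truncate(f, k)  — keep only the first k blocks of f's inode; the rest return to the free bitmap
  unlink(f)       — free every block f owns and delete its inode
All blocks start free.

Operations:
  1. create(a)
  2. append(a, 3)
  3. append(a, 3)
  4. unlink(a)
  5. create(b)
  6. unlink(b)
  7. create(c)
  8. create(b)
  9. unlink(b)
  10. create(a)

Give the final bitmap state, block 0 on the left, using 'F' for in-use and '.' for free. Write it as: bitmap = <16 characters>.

bitmap = FF..............

create(a): bitmap=F............... | a=[0]
append(a, 3): bitmap=FFFF............ | a=[0, 1, 2, 3]
append(a, 3): bitmap=FFFFFFF......... | a=[0, 1, 2, 3, 4, 5, 6]
unlink(a): bitmap=................ | 
create(b): bitmap=F............... | b=[0]
unlink(b): bitmap=................ | 
create(c): bitmap=F............... | c=[0]
create(b): bitmap=FF.............. | b=[1] c=[0]
unlink(b): bitmap=F............... | c=[0]
create(a): bitmap=FF.............. | a=[1] c=[0]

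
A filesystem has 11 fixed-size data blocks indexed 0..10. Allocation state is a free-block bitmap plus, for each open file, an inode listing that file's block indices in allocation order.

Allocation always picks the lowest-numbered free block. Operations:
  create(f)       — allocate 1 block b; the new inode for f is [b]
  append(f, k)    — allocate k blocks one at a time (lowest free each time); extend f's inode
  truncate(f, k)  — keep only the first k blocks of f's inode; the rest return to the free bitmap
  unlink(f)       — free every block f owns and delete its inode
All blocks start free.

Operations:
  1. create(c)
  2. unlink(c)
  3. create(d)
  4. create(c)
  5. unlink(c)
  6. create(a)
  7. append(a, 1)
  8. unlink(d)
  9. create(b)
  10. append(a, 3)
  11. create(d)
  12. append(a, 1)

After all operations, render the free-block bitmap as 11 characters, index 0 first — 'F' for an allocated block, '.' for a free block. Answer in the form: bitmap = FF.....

[1] create(c) — c=0 (map F..........)
[2] unlink(c) —  (map ...........)
[3] create(d) — d=0 (map F..........)
[4] create(c) — c=1 d=0 (map FF.........)
[5] unlink(c) — d=0 (map F..........)
[6] create(a) — a=1 d=0 (map FF.........)
[7] append(a, 1) — a=1,2 d=0 (map FFF........)
[8] unlink(d) — a=1,2 (map .FF........)
[9] create(b) — a=1,2 b=0 (map FFF........)
[10] append(a, 3) — a=1,2,3,4,5 b=0 (map FFFFFF.....)
[11] create(d) — a=1,2,3,4,5 b=0 d=6 (map FFFFFFF....)
[12] append(a, 1) — a=1,2,3,4,5,7 b=0 d=6 (map FFFFFFFF...)

bitmap = FFFFFFFF...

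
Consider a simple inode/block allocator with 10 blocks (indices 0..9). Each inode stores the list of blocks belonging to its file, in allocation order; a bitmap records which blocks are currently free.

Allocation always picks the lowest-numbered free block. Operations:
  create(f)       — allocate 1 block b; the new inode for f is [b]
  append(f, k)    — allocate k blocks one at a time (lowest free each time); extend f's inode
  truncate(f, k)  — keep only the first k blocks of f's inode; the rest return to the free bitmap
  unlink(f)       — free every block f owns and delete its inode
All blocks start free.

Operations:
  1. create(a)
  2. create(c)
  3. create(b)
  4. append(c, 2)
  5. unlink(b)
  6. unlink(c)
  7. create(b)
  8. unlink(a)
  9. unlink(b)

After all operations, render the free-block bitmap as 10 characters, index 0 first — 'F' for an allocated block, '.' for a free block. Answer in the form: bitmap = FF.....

bitmap = ..........

after create(a) → a:[0]  free=[F.........]
after create(c) → a:[0], c:[1]  free=[FF........]
after create(b) → a:[0], b:[2], c:[1]  free=[FFF.......]
after append(c, 2) → a:[0], b:[2], c:[1, 3, 4]  free=[FFFFF.....]
after unlink(b) → a:[0], c:[1, 3, 4]  free=[FF.FF.....]
after unlink(c) → a:[0]  free=[F.........]
after create(b) → a:[0], b:[1]  free=[FF........]
after unlink(a) → b:[1]  free=[.F........]
after unlink(b) →   free=[..........]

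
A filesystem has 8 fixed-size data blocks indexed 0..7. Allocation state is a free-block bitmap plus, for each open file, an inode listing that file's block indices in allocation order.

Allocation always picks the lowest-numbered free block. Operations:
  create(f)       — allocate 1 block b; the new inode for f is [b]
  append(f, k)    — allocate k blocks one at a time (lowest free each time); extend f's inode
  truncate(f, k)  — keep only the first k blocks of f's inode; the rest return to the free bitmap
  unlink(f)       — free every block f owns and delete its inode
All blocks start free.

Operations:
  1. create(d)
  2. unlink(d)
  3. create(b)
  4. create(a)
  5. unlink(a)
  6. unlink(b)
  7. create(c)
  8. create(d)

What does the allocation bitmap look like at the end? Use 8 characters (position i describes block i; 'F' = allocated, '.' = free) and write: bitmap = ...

bitmap = FF......

after create(d) → d:[0]  free=[F.......]
after unlink(d) →   free=[........]
after create(b) → b:[0]  free=[F.......]
after create(a) → a:[1], b:[0]  free=[FF......]
after unlink(a) → b:[0]  free=[F.......]
after unlink(b) →   free=[........]
after create(c) → c:[0]  free=[F.......]
after create(d) → c:[0], d:[1]  free=[FF......]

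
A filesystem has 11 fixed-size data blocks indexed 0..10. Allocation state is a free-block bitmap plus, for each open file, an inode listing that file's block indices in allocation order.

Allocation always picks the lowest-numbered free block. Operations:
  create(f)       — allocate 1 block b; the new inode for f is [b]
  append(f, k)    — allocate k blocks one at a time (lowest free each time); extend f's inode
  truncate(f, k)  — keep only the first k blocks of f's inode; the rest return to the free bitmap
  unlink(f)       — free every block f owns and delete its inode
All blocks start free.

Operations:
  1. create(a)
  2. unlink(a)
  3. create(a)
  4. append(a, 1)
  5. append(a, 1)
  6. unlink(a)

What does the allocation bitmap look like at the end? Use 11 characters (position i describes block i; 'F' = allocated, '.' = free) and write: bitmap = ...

create(a): bitmap=F.......... | a=[0]
unlink(a): bitmap=........... | 
create(a): bitmap=F.......... | a=[0]
append(a, 1): bitmap=FF......... | a=[0, 1]
append(a, 1): bitmap=FFF........ | a=[0, 1, 2]
unlink(a): bitmap=........... | 

bitmap = ...........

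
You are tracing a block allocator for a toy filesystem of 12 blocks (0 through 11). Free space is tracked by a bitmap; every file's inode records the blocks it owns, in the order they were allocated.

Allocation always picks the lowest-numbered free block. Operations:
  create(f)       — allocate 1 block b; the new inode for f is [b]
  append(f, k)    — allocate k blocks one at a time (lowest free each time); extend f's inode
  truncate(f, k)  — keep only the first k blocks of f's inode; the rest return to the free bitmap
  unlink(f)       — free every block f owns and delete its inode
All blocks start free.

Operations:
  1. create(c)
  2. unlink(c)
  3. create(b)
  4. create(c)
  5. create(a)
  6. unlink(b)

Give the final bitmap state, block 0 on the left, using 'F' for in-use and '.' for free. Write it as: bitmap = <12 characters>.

bitmap = .FF.........

  1. create(c)  ⇒  F...........  {c→[0]}
  2. unlink(c)  ⇒  ............  {}
  3. create(b)  ⇒  F...........  {b→[0]}
  4. create(c)  ⇒  FF..........  {b→[0]; c→[1]}
  5. create(a)  ⇒  FFF.........  {a→[2]; b→[0]; c→[1]}
  6. unlink(b)  ⇒  .FF.........  {a→[2]; c→[1]}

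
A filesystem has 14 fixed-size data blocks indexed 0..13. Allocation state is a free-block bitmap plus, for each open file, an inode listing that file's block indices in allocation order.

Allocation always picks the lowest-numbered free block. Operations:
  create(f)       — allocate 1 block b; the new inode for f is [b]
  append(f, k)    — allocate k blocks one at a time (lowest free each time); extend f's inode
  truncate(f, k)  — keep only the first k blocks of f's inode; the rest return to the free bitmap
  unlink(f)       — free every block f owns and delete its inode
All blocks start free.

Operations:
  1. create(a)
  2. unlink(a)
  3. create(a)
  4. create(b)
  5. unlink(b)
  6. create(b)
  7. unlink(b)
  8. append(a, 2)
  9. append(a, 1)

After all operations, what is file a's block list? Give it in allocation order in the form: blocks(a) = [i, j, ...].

blocks(a) = [0, 1, 2, 3]

  1. create(a)  ⇒  F.............  {a→[0]}
  2. unlink(a)  ⇒  ..............  {}
  3. create(a)  ⇒  F.............  {a→[0]}
  4. create(b)  ⇒  FF............  {a→[0]; b→[1]}
  5. unlink(b)  ⇒  F.............  {a→[0]}
  6. create(b)  ⇒  FF............  {a→[0]; b→[1]}
  7. unlink(b)  ⇒  F.............  {a→[0]}
  8. append(a, 2)  ⇒  FFF...........  {a→[0, 1, 2]}
  9. append(a, 1)  ⇒  FFFF..........  {a→[0, 1, 2, 3]}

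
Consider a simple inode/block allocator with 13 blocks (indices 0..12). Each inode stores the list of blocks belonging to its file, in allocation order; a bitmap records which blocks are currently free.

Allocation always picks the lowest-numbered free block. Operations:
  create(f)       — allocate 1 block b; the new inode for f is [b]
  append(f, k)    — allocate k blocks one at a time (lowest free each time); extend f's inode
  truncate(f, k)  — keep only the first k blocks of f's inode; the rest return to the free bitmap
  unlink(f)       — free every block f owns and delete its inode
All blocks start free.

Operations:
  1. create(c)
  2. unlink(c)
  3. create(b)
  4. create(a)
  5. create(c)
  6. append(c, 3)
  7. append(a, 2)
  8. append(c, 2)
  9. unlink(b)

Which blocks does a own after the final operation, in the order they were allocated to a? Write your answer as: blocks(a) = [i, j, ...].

  1. create(c)  ⇒  F............  {c→[0]}
  2. unlink(c)  ⇒  .............  {}
  3. create(b)  ⇒  F............  {b→[0]}
  4. create(a)  ⇒  FF...........  {a→[1]; b→[0]}
  5. create(c)  ⇒  FFF..........  {a→[1]; b→[0]; c→[2]}
  6. append(c, 3)  ⇒  FFFFFF.......  {a→[1]; b→[0]; c→[2, 3, 4, 5]}
  7. append(a, 2)  ⇒  FFFFFFFF.....  {a→[1, 6, 7]; b→[0]; c→[2, 3, 4, 5]}
  8. append(c, 2)  ⇒  FFFFFFFFFF...  {a→[1, 6, 7]; b→[0]; c→[2, 3, 4, 5, 8, 9]}
  9. unlink(b)  ⇒  .FFFFFFFFF...  {a→[1, 6, 7]; c→[2, 3, 4, 5, 8, 9]}

blocks(a) = [1, 6, 7]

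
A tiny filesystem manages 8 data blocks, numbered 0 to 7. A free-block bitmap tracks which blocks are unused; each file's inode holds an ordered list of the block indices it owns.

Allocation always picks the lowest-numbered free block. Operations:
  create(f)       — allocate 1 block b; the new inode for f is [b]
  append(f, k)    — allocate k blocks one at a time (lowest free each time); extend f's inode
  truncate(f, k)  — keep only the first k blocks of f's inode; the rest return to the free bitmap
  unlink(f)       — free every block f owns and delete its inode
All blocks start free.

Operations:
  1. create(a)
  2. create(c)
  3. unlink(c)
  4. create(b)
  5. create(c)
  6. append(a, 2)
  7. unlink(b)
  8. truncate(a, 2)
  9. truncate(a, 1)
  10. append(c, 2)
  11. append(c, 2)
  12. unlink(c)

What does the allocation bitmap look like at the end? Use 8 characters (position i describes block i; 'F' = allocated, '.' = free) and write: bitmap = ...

after create(a) → a:[0]  free=[F.......]
after create(c) → a:[0], c:[1]  free=[FF......]
after unlink(c) → a:[0]  free=[F.......]
after create(b) → a:[0], b:[1]  free=[FF......]
after create(c) → a:[0], b:[1], c:[2]  free=[FFF.....]
after append(a, 2) → a:[0, 3, 4], b:[1], c:[2]  free=[FFFFF...]
after unlink(b) → a:[0, 3, 4], c:[2]  free=[F.FFF...]
after truncate(a, 2) → a:[0, 3], c:[2]  free=[F.FF....]
after truncate(a, 1) → a:[0], c:[2]  free=[F.F.....]
after append(c, 2) → a:[0], c:[2, 1, 3]  free=[FFFF....]
after append(c, 2) → a:[0], c:[2, 1, 3, 4, 5]  free=[FFFFFF..]
after unlink(c) → a:[0]  free=[F.......]

bitmap = F.......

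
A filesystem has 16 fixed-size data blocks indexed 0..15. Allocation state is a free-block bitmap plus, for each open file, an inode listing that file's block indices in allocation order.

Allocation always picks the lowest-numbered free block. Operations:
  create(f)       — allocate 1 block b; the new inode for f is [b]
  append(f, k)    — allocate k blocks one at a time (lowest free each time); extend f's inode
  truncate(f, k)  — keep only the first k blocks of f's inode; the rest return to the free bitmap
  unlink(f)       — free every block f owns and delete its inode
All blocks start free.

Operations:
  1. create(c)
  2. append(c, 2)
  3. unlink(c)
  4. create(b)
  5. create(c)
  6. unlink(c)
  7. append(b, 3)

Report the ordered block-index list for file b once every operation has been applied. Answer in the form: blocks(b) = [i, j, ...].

blocks(b) = [0, 1, 2, 3]

create(c): bitmap=F............... | c=[0]
append(c, 2): bitmap=FFF............. | c=[0, 1, 2]
unlink(c): bitmap=................ | 
create(b): bitmap=F............... | b=[0]
create(c): bitmap=FF.............. | b=[0] c=[1]
unlink(c): bitmap=F............... | b=[0]
append(b, 3): bitmap=FFFF............ | b=[0, 1, 2, 3]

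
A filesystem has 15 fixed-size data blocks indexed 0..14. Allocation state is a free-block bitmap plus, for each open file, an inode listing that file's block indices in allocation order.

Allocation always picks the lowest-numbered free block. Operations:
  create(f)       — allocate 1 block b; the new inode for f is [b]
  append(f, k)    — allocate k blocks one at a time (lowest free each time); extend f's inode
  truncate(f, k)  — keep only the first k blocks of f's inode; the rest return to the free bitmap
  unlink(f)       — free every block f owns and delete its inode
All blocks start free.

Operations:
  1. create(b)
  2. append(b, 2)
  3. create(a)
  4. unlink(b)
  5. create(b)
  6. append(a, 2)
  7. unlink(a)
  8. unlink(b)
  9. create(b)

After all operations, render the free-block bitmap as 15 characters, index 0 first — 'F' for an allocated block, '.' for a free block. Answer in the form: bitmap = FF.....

bitmap = F..............

[1] create(b) — b=0 (map F..............)
[2] append(b, 2) — b=0,1,2 (map FFF............)
[3] create(a) — a=3 b=0,1,2 (map FFFF...........)
[4] unlink(b) — a=3 (map ...F...........)
[5] create(b) — a=3 b=0 (map F..F...........)
[6] append(a, 2) — a=3,1,2 b=0 (map FFFF...........)
[7] unlink(a) — b=0 (map F..............)
[8] unlink(b) —  (map ...............)
[9] create(b) — b=0 (map F..............)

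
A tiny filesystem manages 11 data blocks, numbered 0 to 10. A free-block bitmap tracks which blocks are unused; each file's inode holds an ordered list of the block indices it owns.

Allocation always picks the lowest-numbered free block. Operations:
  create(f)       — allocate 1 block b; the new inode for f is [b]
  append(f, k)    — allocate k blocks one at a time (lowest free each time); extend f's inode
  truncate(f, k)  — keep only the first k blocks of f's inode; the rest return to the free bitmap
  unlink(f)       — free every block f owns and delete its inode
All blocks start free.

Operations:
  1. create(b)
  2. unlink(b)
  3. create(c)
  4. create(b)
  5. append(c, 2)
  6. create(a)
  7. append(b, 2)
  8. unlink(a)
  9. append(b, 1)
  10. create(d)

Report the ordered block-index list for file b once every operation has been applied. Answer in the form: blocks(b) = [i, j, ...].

  1. create(b)  ⇒  F..........  {b→[0]}
  2. unlink(b)  ⇒  ...........  {}
  3. create(c)  ⇒  F..........  {c→[0]}
  4. create(b)  ⇒  FF.........  {b→[1]; c→[0]}
  5. append(c, 2)  ⇒  FFFF.......  {b→[1]; c→[0, 2, 3]}
  6. create(a)  ⇒  FFFFF......  {a→[4]; b→[1]; c→[0, 2, 3]}
  7. append(b, 2)  ⇒  FFFFFFF....  {a→[4]; b→[1, 5, 6]; c→[0, 2, 3]}
  8. unlink(a)  ⇒  FFFF.FF....  {b→[1, 5, 6]; c→[0, 2, 3]}
  9. append(b, 1)  ⇒  FFFFFFF....  {b→[1, 5, 6, 4]; c→[0, 2, 3]}
  10. create(d)  ⇒  FFFFFFFF...  {b→[1, 5, 6, 4]; c→[0, 2, 3]; d→[7]}

blocks(b) = [1, 5, 6, 4]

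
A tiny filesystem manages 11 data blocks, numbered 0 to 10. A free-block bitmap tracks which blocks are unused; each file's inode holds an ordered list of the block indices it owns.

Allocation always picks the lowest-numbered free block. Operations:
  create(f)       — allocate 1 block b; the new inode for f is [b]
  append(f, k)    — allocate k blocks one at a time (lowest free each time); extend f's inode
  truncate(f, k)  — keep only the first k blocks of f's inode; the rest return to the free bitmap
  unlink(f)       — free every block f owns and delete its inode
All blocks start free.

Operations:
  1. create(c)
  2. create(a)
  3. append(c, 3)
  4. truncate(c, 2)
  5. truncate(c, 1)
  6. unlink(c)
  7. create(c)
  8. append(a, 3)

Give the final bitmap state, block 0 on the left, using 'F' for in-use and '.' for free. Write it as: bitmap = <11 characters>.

  1. create(c)  ⇒  F..........  {c→[0]}
  2. create(a)  ⇒  FF.........  {a→[1]; c→[0]}
  3. append(c, 3)  ⇒  FFFFF......  {a→[1]; c→[0, 2, 3, 4]}
  4. truncate(c, 2)  ⇒  FFF........  {a→[1]; c→[0, 2]}
  5. truncate(c, 1)  ⇒  FF.........  {a→[1]; c→[0]}
  6. unlink(c)  ⇒  .F.........  {a→[1]}
  7. create(c)  ⇒  FF.........  {a→[1]; c→[0]}
  8. append(a, 3)  ⇒  FFFFF......  {a→[1, 2, 3, 4]; c→[0]}

bitmap = FFFFF......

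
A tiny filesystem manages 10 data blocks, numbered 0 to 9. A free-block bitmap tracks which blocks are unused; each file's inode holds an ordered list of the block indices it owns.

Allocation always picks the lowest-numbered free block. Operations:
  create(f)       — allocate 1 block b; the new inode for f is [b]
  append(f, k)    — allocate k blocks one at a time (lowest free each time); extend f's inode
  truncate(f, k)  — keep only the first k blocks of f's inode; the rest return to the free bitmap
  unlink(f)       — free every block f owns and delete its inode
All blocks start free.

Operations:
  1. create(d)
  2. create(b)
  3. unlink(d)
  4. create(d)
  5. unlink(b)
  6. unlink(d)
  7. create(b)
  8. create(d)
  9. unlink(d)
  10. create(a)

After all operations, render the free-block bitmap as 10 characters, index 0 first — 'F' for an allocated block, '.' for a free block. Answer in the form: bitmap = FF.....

bitmap = FF........

after create(d) → d:[0]  free=[F.........]
after create(b) → b:[1], d:[0]  free=[FF........]
after unlink(d) → b:[1]  free=[.F........]
after create(d) → b:[1], d:[0]  free=[FF........]
after unlink(b) → d:[0]  free=[F.........]
after unlink(d) →   free=[..........]
after create(b) → b:[0]  free=[F.........]
after create(d) → b:[0], d:[1]  free=[FF........]
after unlink(d) → b:[0]  free=[F.........]
after create(a) → a:[1], b:[0]  free=[FF........]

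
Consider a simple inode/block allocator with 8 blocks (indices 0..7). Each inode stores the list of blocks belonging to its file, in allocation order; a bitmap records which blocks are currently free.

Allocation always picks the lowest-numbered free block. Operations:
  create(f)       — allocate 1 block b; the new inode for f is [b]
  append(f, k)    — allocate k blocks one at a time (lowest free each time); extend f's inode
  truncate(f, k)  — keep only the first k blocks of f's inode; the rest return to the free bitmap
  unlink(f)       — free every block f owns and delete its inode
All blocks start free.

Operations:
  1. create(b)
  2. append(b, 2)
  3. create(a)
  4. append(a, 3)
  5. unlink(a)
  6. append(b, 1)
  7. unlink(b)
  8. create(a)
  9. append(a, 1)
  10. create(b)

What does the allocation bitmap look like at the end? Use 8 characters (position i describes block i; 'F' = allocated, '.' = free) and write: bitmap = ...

[1] create(b) — b=0 (map F.......)
[2] append(b, 2) — b=0,1,2 (map FFF.....)
[3] create(a) — a=3 b=0,1,2 (map FFFF....)
[4] append(a, 3) — a=3,4,5,6 b=0,1,2 (map FFFFFFF.)
[5] unlink(a) — b=0,1,2 (map FFF.....)
[6] append(b, 1) — b=0,1,2,3 (map FFFF....)
[7] unlink(b) —  (map ........)
[8] create(a) — a=0 (map F.......)
[9] append(a, 1) — a=0,1 (map FF......)
[10] create(b) — a=0,1 b=2 (map FFF.....)

bitmap = FFF.....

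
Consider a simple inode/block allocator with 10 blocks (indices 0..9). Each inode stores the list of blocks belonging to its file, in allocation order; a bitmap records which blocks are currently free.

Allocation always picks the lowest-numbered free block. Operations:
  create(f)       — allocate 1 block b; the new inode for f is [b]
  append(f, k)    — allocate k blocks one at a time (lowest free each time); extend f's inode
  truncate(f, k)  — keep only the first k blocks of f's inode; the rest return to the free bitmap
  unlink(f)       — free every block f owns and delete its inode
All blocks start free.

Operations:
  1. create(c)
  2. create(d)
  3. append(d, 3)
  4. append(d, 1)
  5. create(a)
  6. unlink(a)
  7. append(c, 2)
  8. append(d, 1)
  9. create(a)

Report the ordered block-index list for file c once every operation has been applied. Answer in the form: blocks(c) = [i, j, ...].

blocks(c) = [0, 6, 7]

[1] create(c) — c=0 (map F.........)
[2] create(d) — c=0 d=1 (map FF........)
[3] append(d, 3) — c=0 d=1,2,3,4 (map FFFFF.....)
[4] append(d, 1) — c=0 d=1,2,3,4,5 (map FFFFFF....)
[5] create(a) — a=6 c=0 d=1,2,3,4,5 (map FFFFFFF...)
[6] unlink(a) — c=0 d=1,2,3,4,5 (map FFFFFF....)
[7] append(c, 2) — c=0,6,7 d=1,2,3,4,5 (map FFFFFFFF..)
[8] append(d, 1) — c=0,6,7 d=1,2,3,4,5,8 (map FFFFFFFFF.)
[9] create(a) — a=9 c=0,6,7 d=1,2,3,4,5,8 (map FFFFFFFFFF)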